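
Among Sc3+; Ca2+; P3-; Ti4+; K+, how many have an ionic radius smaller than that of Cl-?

Each ion has 18 electrons. The ranking follows nuclear charge in reverse — greater Z gives a smaller radius. Ti4+ (Z=22), Sc3+ (Z=21), Ca2+ (Z=20), K+ (Z=19), Cl- (Z=17), P3- (Z=15).
Relative to Cl-, the ions that are smaller are Ti4+, Sc3+, Ca2+, K+. Count: 4.

4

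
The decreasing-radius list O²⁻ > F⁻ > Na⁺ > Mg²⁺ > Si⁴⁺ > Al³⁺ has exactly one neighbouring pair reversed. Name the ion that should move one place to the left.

Check each adjacent pair. Si⁴⁺ and Al³⁺ are reversed: both have 10 electrons but Z(Si)=14 > Z(Al)=13, so Si⁴⁺ should be the smaller of the two. No other neighbouring pair contradicts the periodic trends, so Al³⁺ is the ion listed too late.

Al³⁺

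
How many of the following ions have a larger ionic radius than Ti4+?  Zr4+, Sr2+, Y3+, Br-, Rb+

5

Electron counts and nuclear charges: Ti4+ (Z=22, 18 e⁻), Zr4+ (Z=40, 36 e⁻), Y3+ (Z=39, 36 e⁻), Sr2+ (Z=38, 36 e⁻), Rb+ (Z=37, 36 e⁻), Br- (Z=35, 36 e⁻). Ti4+ < Zr4+ (same group, 1 shell fewer); Zr4+ < Y3+ (both 36 e⁻, Z=40>39); Y3+ < Sr2+ (both 36 e⁻, Z=39>38); Sr2+ < Rb+ (isoelectronic, higher Z=38 is smaller); Rb+ < Br- (isoelectronic, higher Z=37 is smaller).
Overall: Ti4+ < Zr4+ < Y3+ < Sr2+ < Rb+ < Br-. Ti4+ has 0 below it and 5 above. That's 5.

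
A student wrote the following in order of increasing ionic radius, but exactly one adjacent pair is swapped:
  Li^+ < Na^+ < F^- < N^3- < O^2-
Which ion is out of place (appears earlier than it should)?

N^3-

Scanning neighbour by neighbour, only N^3-/O^2- violates a trend: both have 10 electrons but Z(O)=8 > Z(N)=7, so O^2- should be the smaller of the two. That makes N^3- the one sitting a position early relative to where it belongs.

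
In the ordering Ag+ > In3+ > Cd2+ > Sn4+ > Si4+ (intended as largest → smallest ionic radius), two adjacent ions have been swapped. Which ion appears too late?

Cd2+

The pair In3+, Cd2+ is the wrong way round — both have 46 electrons but Z(In)=49 > Z(Cd)=48, so In3+ should be the smaller of the two. All other adjacent pairs agree with periodic trends, so Cd2+ is the misplaced ion.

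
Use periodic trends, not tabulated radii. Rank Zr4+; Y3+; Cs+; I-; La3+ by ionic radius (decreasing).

Tabulating Z and e⁻: Zr4+ has 36 e⁻ (Z=40), Y3+ has 36 e⁻ (Z=39), La3+ has 54 e⁻ (Z=57), Cs+ has 54 e⁻ (Z=55), I- has 54 e⁻ (Z=53). Zr4+ < Y3+ (isoelectronic, higher Z=40 is smaller); Y3+ < La3+ (same group, 1 shell fewer); La3+ < Cs+ (isoelectronic, higher Z=57 is smaller); Cs+ < I- (isoelectronic, higher Z=55 is smaller).

I- > Cs+ > La3+ > Y3+ > Zr4+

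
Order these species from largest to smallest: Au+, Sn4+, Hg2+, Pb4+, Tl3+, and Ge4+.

Ge4+: 28 e⁻, Z=32, Sn4+: 46 e⁻, Z=50, Pb4+: 78 e⁻, Z=82, Tl3+: 78 e⁻, Z=81, Hg2+: 78 e⁻, Z=80, Au+: 78 e⁻, Z=79. Ge4+ < Sn4+ (same group, 1 shell fewer); Sn4+ < Pb4+ (same group, period 5 vs 6); Pb4+ < Tl3+ (isoelectronic, higher Z=82 is smaller); Tl3+ < Hg2+ (both 78 e⁻, Z=81>80); Hg2+ < Au+ (isoelectronic, higher Z=80 is smaller).

Au+ > Hg2+ > Tl3+ > Pb4+ > Sn4+ > Ge4+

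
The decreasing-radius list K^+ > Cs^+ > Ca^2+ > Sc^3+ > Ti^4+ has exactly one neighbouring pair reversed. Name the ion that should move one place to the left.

Cs^+

Check each adjacent pair. K^+ and Cs^+ are reversed: K^+ and Cs^+ are in one column with the same charge; the lighter period-4 ion has 2 fewer shells and is smaller. No other neighbouring pair contradicts the periodic trends, so Cs^+ is the ion listed too late.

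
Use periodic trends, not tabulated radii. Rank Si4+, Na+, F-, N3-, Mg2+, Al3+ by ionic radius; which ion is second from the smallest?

Al3+

All of these have 10 electrons (isoelectronic). With the same electron cloud, the ion with the most protons pulls it in tightest. Nuclear charges: Si4+ (Z=14), Al3+ (Z=13), Mg2+ (Z=12), Na+ (Z=11), F- (Z=9), N3- (Z=7). Highest Z is smallest.
So the order is Si4+ < Al3+ < Mg2+ < Na+ < F- < N3-; the 2nd-smallest ion is Al3+.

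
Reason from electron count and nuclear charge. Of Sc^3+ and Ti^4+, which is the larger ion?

Isoelectronic series (18 e⁻ each). Size is set by nuclear charge: more protons means a smaller ion. Ti^4+ (Z=22), Sc^3+ (Z=21).

Sc^3+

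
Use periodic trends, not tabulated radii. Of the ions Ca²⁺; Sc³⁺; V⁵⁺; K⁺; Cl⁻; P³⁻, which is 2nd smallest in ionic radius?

Sc³⁺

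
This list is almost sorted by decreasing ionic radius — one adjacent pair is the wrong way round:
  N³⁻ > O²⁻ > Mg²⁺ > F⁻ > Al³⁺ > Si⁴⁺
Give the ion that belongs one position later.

Mg²⁺

Compare adjacent ions: they are isoelectronic (10 e⁻) and Mg has more protons than F (12 vs 9), making Mg²⁺ smaller — yet in this decreasing list Mg²⁺ sits before F⁻. Nothing else is reversed, so Mg²⁺ should move one place to the right.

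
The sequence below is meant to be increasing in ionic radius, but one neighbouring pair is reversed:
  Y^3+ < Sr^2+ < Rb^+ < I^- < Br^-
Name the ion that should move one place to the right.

I^-

The pair I^-, Br^- is the wrong way round — both in group 17 with the same charge; Br^- (period 4) has the smaller radius. All other adjacent pairs agree with periodic trends, so I^- is the misplaced ion.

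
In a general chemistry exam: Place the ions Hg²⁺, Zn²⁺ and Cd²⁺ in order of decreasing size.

These ions sit in one column with identical charge. Each step down the periodic table adds a principal shell, increasing the radius.

Hg²⁺ > Cd²⁺ > Zn²⁺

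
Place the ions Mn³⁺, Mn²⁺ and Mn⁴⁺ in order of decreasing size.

Mn²⁺ > Mn³⁺ > Mn⁴⁺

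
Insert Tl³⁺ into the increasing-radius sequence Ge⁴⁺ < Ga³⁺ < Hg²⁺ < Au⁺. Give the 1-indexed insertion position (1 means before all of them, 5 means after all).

3

Ge⁴⁺ (Z=32, 28 e⁻), Ga³⁺ (Z=31, 28 e⁻), Tl³⁺ (Z=81, 78 e⁻), Hg²⁺ (Z=80, 78 e⁻), Au⁺ (Z=79, 78 e⁻). Ge⁴⁺ < Ga³⁺ (isoelectronic, higher Z=32 is smaller); Ga³⁺ < Tl³⁺ (same group, 2 shells fewer); Tl³⁺ < Hg²⁺ (isoelectronic, higher Z=81 is smaller); Hg²⁺ < Au⁺ (both 78 e⁻, Z=80>79).
The complete sequence is Ge⁴⁺ < Ga³⁺ < Tl³⁺ < Hg²⁺ < Au⁺. Tl³⁺ sits at position 3.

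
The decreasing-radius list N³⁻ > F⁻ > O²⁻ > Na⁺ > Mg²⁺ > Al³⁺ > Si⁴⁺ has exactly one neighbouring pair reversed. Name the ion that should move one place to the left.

Scanning neighbour by neighbour, only F⁻/O²⁻ violates a trend: both have 10 electrons but Z(F)=9 > Z(O)=8, so F⁻ should be the smaller of the two. That makes O²⁻ the one sitting a position late relative to where it belongs.

O²⁻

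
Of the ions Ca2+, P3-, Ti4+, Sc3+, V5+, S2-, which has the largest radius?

P3-

Isoelectronic series (18 e⁻ each). Size is set by nuclear charge: more protons means a smaller ion. V5+ (Z=23), Ti4+ (Z=22), Sc3+ (Z=21), Ca2+ (Z=20), S2- (Z=16), P3- (Z=15).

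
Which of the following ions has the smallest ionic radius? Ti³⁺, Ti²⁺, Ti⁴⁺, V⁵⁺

V⁵⁺

Electron counts and nuclear charges: V⁵⁺ has 18 e⁻ (Z=23), Ti⁴⁺ has 18 e⁻ (Z=22), Ti³⁺ has 19 e⁻ (Z=22), Ti²⁺ has 20 e⁻ (Z=22). V⁵⁺ < Ti⁴⁺ (isoelectronic, higher Z=23 is smaller); Ti⁴⁺ < Ti³⁺ (same element, +4 vs +3); Ti³⁺ < Ti²⁺ (higher charge on the same element).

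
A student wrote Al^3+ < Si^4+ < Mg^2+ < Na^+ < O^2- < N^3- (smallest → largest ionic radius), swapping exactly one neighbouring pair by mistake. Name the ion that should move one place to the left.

Compare adjacent ions: Si^4+ and Al^3+ share 10 electrons; the higher nuclear charge on Si (Z=14) contracts it more, so Si^4+ < Al^3+ — yet in this increasing list Al^3+ sits before Si^4+. Nothing else is reversed, so Si^4+ should move one place to the left.

Si^4+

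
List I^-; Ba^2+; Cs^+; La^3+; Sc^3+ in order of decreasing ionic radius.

Tabulating Z and e⁻: Sc^3+ has 18 e⁻ (Z=21), La^3+ has 54 e⁻ (Z=57), Ba^2+ has 54 e⁻ (Z=56), Cs^+ has 54 e⁻ (Z=55), I^- has 54 e⁻ (Z=53). Sc^3+ < La^3+ (same group, period 4 vs 6); La^3+ < Ba^2+ (both 54 e⁻, Z=57>56); Ba^2+ < Cs^+ (both 54 e⁻, Z=56>55); Cs^+ < I^- (isoelectronic, higher Z=55 is smaller).

I^- > Cs^+ > Ba^2+ > La^3+ > Sc^3+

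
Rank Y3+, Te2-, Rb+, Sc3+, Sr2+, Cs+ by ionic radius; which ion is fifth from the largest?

Y3+

First list Z and electron count for each: Sc3+ has 18 e⁻ (Z=21), Y3+ has 36 e⁻ (Z=39), Sr2+ has 36 e⁻ (Z=38), Rb+ has 36 e⁻ (Z=37), Cs+ has 54 e⁻ (Z=55), Te2- has 54 e⁻ (Z=52). Sc3+ < Y3+ (same group, period 4 vs 5); Y3+ < Sr2+ (isoelectronic, higher Z=39 is smaller); Sr2+ < Rb+ (both 36 e⁻, Z=38>37); Rb+ < Cs+ (same group, period 5 vs 6); Cs+ < Te2- (both 54 e⁻, Z=55>52).
That gives Sc3+ < Y3+ < Sr2+ < Rb+ < Cs+ < Te2-. From the largest end, number 5 is Y3+.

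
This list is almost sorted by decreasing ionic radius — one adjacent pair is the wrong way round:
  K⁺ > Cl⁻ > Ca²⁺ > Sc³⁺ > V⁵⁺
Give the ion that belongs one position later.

Check each adjacent pair. K⁺ and Cl⁻ are reversed: K⁺ and Cl⁻ share 18 electrons; the higher nuclear charge on K (Z=19) contracts it more, so K⁺ < Cl⁻. No other neighbouring pair contradicts the periodic trends, so K⁺ is the ion listed too early.

K⁺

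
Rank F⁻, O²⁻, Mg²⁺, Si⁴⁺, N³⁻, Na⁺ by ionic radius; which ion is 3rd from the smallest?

Na⁺

These species are isoelectronic with 10 electrons. The only difference is the number of protons: Si⁴⁺ (Z=14), Mg²⁺ (Z=12), Na⁺ (Z=11), F⁻ (Z=9), O²⁻ (Z=8), N³⁻ (Z=7). The strongest nuclear pull (Si⁴⁺) gives the smallest ion.
Full ascending order: Si⁴⁺ < Mg²⁺ < Na⁺ < F⁻ < O²⁻ < N³⁻. Counting from the smallest, position 3 is Na⁺.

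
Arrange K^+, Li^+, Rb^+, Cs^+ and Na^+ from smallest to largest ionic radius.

Li^+ < Na^+ < K^+ < Rb^+ < Cs^+

These ions sit in one column with identical charge. Each step down the periodic table adds a principal shell, increasing the radius.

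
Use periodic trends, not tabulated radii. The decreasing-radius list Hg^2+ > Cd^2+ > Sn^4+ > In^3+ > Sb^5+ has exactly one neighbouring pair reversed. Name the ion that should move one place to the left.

In^3+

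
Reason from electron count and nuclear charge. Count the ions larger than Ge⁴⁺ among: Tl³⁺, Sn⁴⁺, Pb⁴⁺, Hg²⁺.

Electron counts and nuclear charges: Ge⁴⁺ has 28 e⁻ (Z=32), Sn⁴⁺ has 46 e⁻ (Z=50), Pb⁴⁺ has 78 e⁻ (Z=82), Tl³⁺ has 78 e⁻ (Z=81), Hg²⁺ has 78 e⁻ (Z=80). Ge⁴⁺ < Sn⁴⁺ (same group, 1 shell fewer); Sn⁴⁺ < Pb⁴⁺ (same group, period 5 vs 6); Pb⁴⁺ < Tl³⁺ (both 78 e⁻, Z=82>81); Tl³⁺ < Hg²⁺ (isoelectronic, higher Z=81 is smaller).
Placing each against Ge⁴⁺: smaller — none; larger — Sn⁴⁺, Pb⁴⁺, Tl³⁺, Hg²⁺. So 4 are larger.

4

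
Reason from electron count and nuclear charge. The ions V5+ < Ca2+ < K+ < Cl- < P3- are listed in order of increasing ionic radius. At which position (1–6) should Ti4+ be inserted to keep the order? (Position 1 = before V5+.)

2

All of these have 18 electrons (isoelectronic). With the same electron cloud, the ion with the most protons pulls it in tightest. Nuclear charges: V5+ (Z=23), Ti4+ (Z=22), Ca2+ (Z=20), K+ (Z=19), Cl- (Z=17), P3- (Z=15). Highest Z is smallest.
Putting Ti4+ in gives V5+ < Ti4+ < Ca2+ < K+ < Cl- < P3-; it lands at slot 2.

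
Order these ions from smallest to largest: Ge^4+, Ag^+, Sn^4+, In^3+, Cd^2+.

Ge^4+ < Sn^4+ < In^3+ < Cd^2+ < Ag^+

Work out protons and electrons: Ge^4+ (Z=32, 28 e⁻), Sn^4+ (Z=50, 46 e⁻), In^3+ (Z=49, 46 e⁻), Cd^2+ (Z=48, 46 e⁻), Ag^+ (Z=47, 46 e⁻). Ge^4+ < Sn^4+ (same group, period 4 vs 5); Sn^4+ < In^3+ (isoelectronic, higher Z=50 is smaller); In^3+ < Cd^2+ (isoelectronic, higher Z=49 is smaller); Cd^2+ < Ag^+ (isoelectronic, higher Z=48 is smaller).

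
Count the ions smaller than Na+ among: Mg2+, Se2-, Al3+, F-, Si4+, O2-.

First list Z and electron count for each: Si4+ (Z=14, 10 e⁻), Al3+ (Z=13, 10 e⁻), Mg2+ (Z=12, 10 e⁻), Na+ (Z=11, 10 e⁻), F- (Z=9, 10 e⁻), O2- (Z=8, 10 e⁻), Se2- (Z=34, 36 e⁻). Si4+ < Al3+ (both 10 e⁻, Z=14>13); Al3+ < Mg2+ (isoelectronic, higher Z=13 is smaller); Mg2+ < Na+ (isoelectronic, higher Z=12 is smaller); Na+ < F- (both 10 e⁻, Z=11>9); F- < O2- (both 10 e⁻, Z=9>8); O2- < Se2- (same group, 2 shells fewer).
Relative to Na+, the ions that are smaller are Si4+, Al3+, Mg2+. So 3 are smaller.

3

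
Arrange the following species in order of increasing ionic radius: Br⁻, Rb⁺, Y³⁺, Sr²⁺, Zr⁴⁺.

Each ion has 36 electrons. The ranking follows nuclear charge in reverse — greater Z gives a smaller radius. Zr⁴⁺ (Z=40), Y³⁺ (Z=39), Sr²⁺ (Z=38), Rb⁺ (Z=37), Br⁻ (Z=35).

Zr⁴⁺ < Y³⁺ < Sr²⁺ < Rb⁺ < Br⁻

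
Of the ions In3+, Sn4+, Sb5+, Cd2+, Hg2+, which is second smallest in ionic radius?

Work out protons and electrons: Sb5+ (Z=51, 46 e⁻), Sn4+ (Z=50, 46 e⁻), In3+ (Z=49, 46 e⁻), Cd2+ (Z=48, 46 e⁻), Hg2+ (Z=80, 78 e⁻). Sb5+ < Sn4+ (isoelectronic, higher Z=51 is smaller); Sn4+ < In3+ (both 46 e⁻, Z=50>49); In3+ < Cd2+ (isoelectronic, higher Z=49 is smaller); Cd2+ < Hg2+ (same group, period 5 vs 6).
That gives Sb5+ < Sn4+ < In3+ < Cd2+ < Hg2+. From the smallest end, number 2 is Sn4+.

Sn4+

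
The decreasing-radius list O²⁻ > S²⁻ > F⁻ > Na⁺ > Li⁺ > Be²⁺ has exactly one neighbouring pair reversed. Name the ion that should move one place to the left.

The pair O²⁻, S²⁻ is the wrong way round — O²⁻ and S²⁻ are in one column with the same charge; the lighter period-2 ion has one fewer shell and is smaller. All other adjacent pairs agree with periodic trends, so S²⁻ is the misplaced ion.

S²⁻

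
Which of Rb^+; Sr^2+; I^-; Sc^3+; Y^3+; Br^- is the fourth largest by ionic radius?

Sr^2+

Tabulating Z and e⁻: Sc^3+ (Z=21, 18 e⁻), Y^3+ (Z=39, 36 e⁻), Sr^2+ (Z=38, 36 e⁻), Rb^+ (Z=37, 36 e⁻), Br^- (Z=35, 36 e⁻), I^- (Z=53, 54 e⁻). Sc^3+ < Y^3+ (same group, 1 shell fewer); Y^3+ < Sr^2+ (both 36 e⁻, Z=39>38); Sr^2+ < Rb^+ (both 36 e⁻, Z=38>37); Rb^+ < Br^- (both 36 e⁻, Z=37>35); Br^- < I^- (same group, 1 shell fewer).
Full ascending order: Sc^3+ < Y^3+ < Sr^2+ < Rb^+ < Br^- < I^-. Counting from the largest, position 4 is Sr^2+.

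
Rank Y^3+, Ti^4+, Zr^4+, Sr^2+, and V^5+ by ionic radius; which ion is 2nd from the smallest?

Ti^4+

First list Z and electron count for each: V^5+ has 18 e⁻ (Z=23), Ti^4+ has 18 e⁻ (Z=22), Zr^4+ has 36 e⁻ (Z=40), Y^3+ has 36 e⁻ (Z=39), Sr^2+ has 36 e⁻ (Z=38). V^5+ < Ti^4+ (isoelectronic, higher Z=23 is smaller); Ti^4+ < Zr^4+ (same group, period 4 vs 5); Zr^4+ < Y^3+ (both 36 e⁻, Z=40>39); Y^3+ < Sr^2+ (both 36 e⁻, Z=39>38).
Ordering: V^5+ < Ti^4+ < Zr^4+ < Y^3+ < Sr^2+. The 2nd smallest is Ti^4+.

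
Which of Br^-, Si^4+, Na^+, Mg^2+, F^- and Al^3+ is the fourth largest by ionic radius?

Mg^2+

First list Z and electron count for each: Si^4+ has 10 e⁻ (Z=14), Al^3+ has 10 e⁻ (Z=13), Mg^2+ has 10 e⁻ (Z=12), Na^+ has 10 e⁻ (Z=11), F^- has 10 e⁻ (Z=9), Br^- has 36 e⁻ (Z=35). Si^4+ < Al^3+ (isoelectronic, higher Z=14 is smaller); Al^3+ < Mg^2+ (isoelectronic, higher Z=13 is smaller); Mg^2+ < Na^+ (isoelectronic, higher Z=12 is smaller); Na^+ < F^- (isoelectronic, higher Z=11 is smaller); F^- < Br^- (same group, 2 shells fewer).
So the order is Si^4+ < Al^3+ < Mg^2+ < Na^+ < F^- < Br^-; the 4th-largest ion is Mg^2+.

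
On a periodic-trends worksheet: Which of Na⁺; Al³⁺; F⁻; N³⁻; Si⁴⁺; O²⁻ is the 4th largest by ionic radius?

Na⁺

All of these have 10 electrons (isoelectronic). With the same electron cloud, the ion with the most protons pulls it in tightest. Nuclear charges: Si⁴⁺ (Z=14), Al³⁺ (Z=13), Na⁺ (Z=11), F⁻ (Z=9), O²⁻ (Z=8), N³⁻ (Z=7). Highest Z is smallest.
So the order is Si⁴⁺ < Al³⁺ < Na⁺ < F⁻ < O²⁻ < N³⁻; the 4th-largest ion is Na⁺.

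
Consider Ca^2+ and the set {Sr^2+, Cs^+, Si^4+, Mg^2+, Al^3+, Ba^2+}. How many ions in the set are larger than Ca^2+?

Work out protons and electrons: Si^4+: 10 e⁻, Z=14, Al^3+: 10 e⁻, Z=13, Mg^2+: 10 e⁻, Z=12, Ca^2+: 18 e⁻, Z=20, Sr^2+: 36 e⁻, Z=38, Ba^2+: 54 e⁻, Z=56, Cs^+: 54 e⁻, Z=55. Si^4+ < Al^3+ (isoelectronic, higher Z=14 is smaller); Al^3+ < Mg^2+ (isoelectronic, higher Z=13 is smaller); Mg^2+ < Ca^2+ (same group, period 3 vs 4); Ca^2+ < Sr^2+ (same group, 1 shell fewer); Sr^2+ < Ba^2+ (same group, period 5 vs 6); Ba^2+ < Cs^+ (isoelectronic, higher Z=56 is smaller).
Placing each against Ca^2+: smaller — Si^4+, Al^3+, Mg^2+; larger — Sr^2+, Ba^2+, Cs^+. So 3 are larger.

3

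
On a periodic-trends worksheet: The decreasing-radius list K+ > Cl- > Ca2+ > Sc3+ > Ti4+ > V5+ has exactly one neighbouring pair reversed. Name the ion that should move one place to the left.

Check each adjacent pair. K+ and Cl- are reversed: both have 18 electrons but Z(K)=19 > Z(Cl)=17, so K+ should be the smaller of the two. No other neighbouring pair contradicts the periodic trends, so Cl- is the ion listed too late.

Cl-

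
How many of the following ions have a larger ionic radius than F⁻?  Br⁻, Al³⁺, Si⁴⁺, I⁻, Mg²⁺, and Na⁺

2

Si⁴⁺ has 10 e⁻ (Z=14), Al³⁺ has 10 e⁻ (Z=13), Mg²⁺ has 10 e⁻ (Z=12), Na⁺ has 10 e⁻ (Z=11), F⁻ has 10 e⁻ (Z=9), Br⁻ has 36 e⁻ (Z=35), I⁻ has 54 e⁻ (Z=53). Si⁴⁺ < Al³⁺ (both 10 e⁻, Z=14>13); Al³⁺ < Mg²⁺ (isoelectronic, higher Z=13 is smaller); Mg²⁺ < Na⁺ (both 10 e⁻, Z=12>11); Na⁺ < F⁻ (both 10 e⁻, Z=11>9); F⁻ < Br⁻ (same group, 2 shells fewer); Br⁻ < I⁻ (same group, period 4 vs 5).
Overall: Si⁴⁺ < Al³⁺ < Mg²⁺ < Na⁺ < F⁻ < Br⁻ < I⁻. F⁻ has 4 below it and 2 above. That's 2.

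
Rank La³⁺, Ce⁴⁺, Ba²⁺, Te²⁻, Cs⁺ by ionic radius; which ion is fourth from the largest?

All of these have 54 electrons (isoelectronic). With the same electron cloud, the ion with the most protons pulls it in tightest. Nuclear charges: Ce⁴⁺ (Z=58), La³⁺ (Z=57), Ba²⁺ (Z=56), Cs⁺ (Z=55), Te²⁻ (Z=52). Highest Z is smallest.
Ordering: Ce⁴⁺ < La³⁺ < Ba²⁺ < Cs⁺ < Te²⁻. The fourth largest is La³⁺.

La³⁺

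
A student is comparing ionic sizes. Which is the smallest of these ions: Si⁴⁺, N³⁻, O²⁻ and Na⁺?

Si⁴⁺

All of these have 10 electrons (isoelectronic). With the same electron cloud, the ion with the most protons pulls it in tightest. Nuclear charges: Si⁴⁺ (Z=14), Na⁺ (Z=11), O²⁻ (Z=8), N³⁻ (Z=7). Highest Z is smallest.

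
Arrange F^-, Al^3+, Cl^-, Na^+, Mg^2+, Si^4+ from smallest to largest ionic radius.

Si^4+ < Al^3+ < Mg^2+ < Na^+ < F^- < Cl^-

Work out protons and electrons: Si^4+ has 10 e⁻ (Z=14), Al^3+ has 10 e⁻ (Z=13), Mg^2+ has 10 e⁻ (Z=12), Na^+ has 10 e⁻ (Z=11), F^- has 10 e⁻ (Z=9), Cl^- has 18 e⁻ (Z=17). Si^4+ < Al^3+ (isoelectronic, higher Z=14 is smaller); Al^3+ < Mg^2+ (both 10 e⁻, Z=13>12); Mg^2+ < Na^+ (both 10 e⁻, Z=12>11); Na^+ < F^- (isoelectronic, higher Z=11 is smaller); F^- < Cl^- (same group, period 2 vs 3).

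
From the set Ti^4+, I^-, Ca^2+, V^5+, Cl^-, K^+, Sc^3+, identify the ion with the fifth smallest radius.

K^+

First list Z and electron count for each: V^5+ (Z=23, 18 e⁻), Ti^4+ (Z=22, 18 e⁻), Sc^3+ (Z=21, 18 e⁻), Ca^2+ (Z=20, 18 e⁻), K^+ (Z=19, 18 e⁻), Cl^- (Z=17, 18 e⁻), I^- (Z=53, 54 e⁻). V^5+ < Ti^4+ (isoelectronic, higher Z=23 is smaller); Ti^4+ < Sc^3+ (isoelectronic, higher Z=22 is smaller); Sc^3+ < Ca^2+ (both 18 e⁻, Z=21>20); Ca^2+ < K^+ (isoelectronic, higher Z=20 is smaller); K^+ < Cl^- (isoelectronic, higher Z=19 is smaller); Cl^- < I^- (same group, 2 shells fewer).
That gives V^5+ < Ti^4+ < Sc^3+ < Ca^2+ < K^+ < Cl^- < I^-. From the smallest end, number 5 is K^+.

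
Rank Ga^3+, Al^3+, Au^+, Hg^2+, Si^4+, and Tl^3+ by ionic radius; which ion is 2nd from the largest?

Hg^2+

Tabulating Z and e⁻: Si^4+ has 10 e⁻ (Z=14), Al^3+ has 10 e⁻ (Z=13), Ga^3+ has 28 e⁻ (Z=31), Tl^3+ has 78 e⁻ (Z=81), Hg^2+ has 78 e⁻ (Z=80), Au^+ has 78 e⁻ (Z=79). Si^4+ < Al^3+ (both 10 e⁻, Z=14>13); Al^3+ < Ga^3+ (same group, period 3 vs 4); Ga^3+ < Tl^3+ (same group, period 4 vs 6); Tl^3+ < Hg^2+ (both 78 e⁻, Z=81>80); Hg^2+ < Au^+ (both 78 e⁻, Z=80>79).
That gives Si^4+ < Al^3+ < Ga^3+ < Tl^3+ < Hg^2+ < Au^+. From the largest end, number 2 is Hg^2+.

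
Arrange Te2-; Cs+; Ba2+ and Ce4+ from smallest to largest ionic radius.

Each ion has 54 electrons. The ranking follows nuclear charge in reverse — greater Z gives a smaller radius. Ce4+ (Z=58), Ba2+ (Z=56), Cs+ (Z=55), Te2- (Z=52).

Ce4+ < Ba2+ < Cs+ < Te2-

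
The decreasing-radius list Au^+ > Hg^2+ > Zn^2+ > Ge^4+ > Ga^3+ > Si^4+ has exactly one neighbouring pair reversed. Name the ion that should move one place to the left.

Scanning neighbour by neighbour, only Ge^4+/Ga^3+ violates a trend: both have 28 electrons but Z(Ge)=32 > Z(Ga)=31, so Ge^4+ should be the smaller of the two. That makes Ga^3+ the one sitting a position late relative to where it belongs.

Ga^3+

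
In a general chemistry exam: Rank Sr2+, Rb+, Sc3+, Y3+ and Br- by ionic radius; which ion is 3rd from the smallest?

First list Z and electron count for each: Sc3+ has 18 e⁻ (Z=21), Y3+ has 36 e⁻ (Z=39), Sr2+ has 36 e⁻ (Z=38), Rb+ has 36 e⁻ (Z=37), Br- has 36 e⁻ (Z=35). Sc3+ < Y3+ (same group, period 4 vs 5); Y3+ < Sr2+ (isoelectronic, higher Z=39 is smaller); Sr2+ < Rb+ (isoelectronic, higher Z=38 is smaller); Rb+ < Br- (both 36 e⁻, Z=37>35).
Ordering: Sc3+ < Y3+ < Sr2+ < Rb+ < Br-. The 3rd smallest is Sr2+.

Sr2+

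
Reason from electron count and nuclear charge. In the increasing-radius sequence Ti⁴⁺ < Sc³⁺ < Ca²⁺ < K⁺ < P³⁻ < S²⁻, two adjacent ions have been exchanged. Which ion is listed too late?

S²⁻

Scanning neighbour by neighbour, only P³⁻/S²⁻ violates a trend: they are isoelectronic (18 e⁻) and S has more protons than P (16 vs 15), making S²⁻ smaller. That makes S²⁻ the one sitting a position late relative to where it belongs.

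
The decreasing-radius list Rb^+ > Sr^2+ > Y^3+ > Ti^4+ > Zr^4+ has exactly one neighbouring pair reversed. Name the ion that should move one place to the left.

Compare adjacent ions: same group and charge — period 4 sits above period 5, so Ti^4+ is smaller — yet in this decreasing list Ti^4+ sits before Zr^4+. Nothing else is reversed, so Zr^4+ should move one place to the left.

Zr^4+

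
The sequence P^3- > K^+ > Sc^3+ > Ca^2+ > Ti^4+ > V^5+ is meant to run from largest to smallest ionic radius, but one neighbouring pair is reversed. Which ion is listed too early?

Sc^3+

Check each adjacent pair. Sc^3+ and Ca^2+ are reversed: both have 18 electrons but Z(Sc)=21 > Z(Ca)=20, so Sc^3+ should be the smaller of the two. No other neighbouring pair contradicts the periodic trends, so Sc^3+ is the ion listed too early.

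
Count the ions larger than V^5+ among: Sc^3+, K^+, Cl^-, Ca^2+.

4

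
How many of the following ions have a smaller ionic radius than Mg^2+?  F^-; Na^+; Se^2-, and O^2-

0

Tabulating Z and e⁻: Mg^2+ has 10 e⁻ (Z=12), Na^+ has 10 e⁻ (Z=11), F^- has 10 e⁻ (Z=9), O^2- has 10 e⁻ (Z=8), Se^2- has 36 e⁻ (Z=34). Mg^2+ < Na^+ (both 10 e⁻, Z=12>11); Na^+ < F^- (both 10 e⁻, Z=11>9); F^- < O^2- (both 10 e⁻, Z=9>8); O^2- < Se^2- (same group, period 2 vs 4).
Overall: Mg^2+ < Na^+ < F^- < O^2- < Se^2-. Mg^2+ has 0 below it and 4 above. So 0 are smaller.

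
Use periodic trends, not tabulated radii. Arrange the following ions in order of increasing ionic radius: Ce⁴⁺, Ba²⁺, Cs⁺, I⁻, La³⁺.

All of these have 54 electrons (isoelectronic). With the same electron cloud, the ion with the most protons pulls it in tightest. Nuclear charges: Ce⁴⁺ (Z=58), La³⁺ (Z=57), Ba²⁺ (Z=56), Cs⁺ (Z=55), I⁻ (Z=53). Highest Z is smallest.

Ce⁴⁺ < La³⁺ < Ba²⁺ < Cs⁺ < I⁻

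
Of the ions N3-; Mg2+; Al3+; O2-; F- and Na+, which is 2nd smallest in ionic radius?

Mg2+

These species are isoelectronic with 10 electrons. The only difference is the number of protons: Al3+ (Z=13), Mg2+ (Z=12), Na+ (Z=11), F- (Z=9), O2- (Z=8), N3- (Z=7). The strongest nuclear pull (Al3+) gives the smallest ion.
Full ascending order: Al3+ < Mg2+ < Na+ < F- < O2- < N3-. Counting from the smallest, position 2 is Mg2+.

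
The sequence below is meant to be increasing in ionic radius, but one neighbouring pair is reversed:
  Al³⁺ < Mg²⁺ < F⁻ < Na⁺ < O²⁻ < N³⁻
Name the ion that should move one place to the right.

F⁻

Compare adjacent ions: both have 10 electrons but Z(Na)=11 > Z(F)=9, so Na⁺ should be the smaller of the two — yet in this increasing list F⁻ sits before Na⁺. Nothing else is reversed, so F⁻ should move one place to the right.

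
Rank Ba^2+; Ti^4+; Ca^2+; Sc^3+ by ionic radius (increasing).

Ti^4+ < Sc^3+ < Ca^2+ < Ba^2+

Ti^4+ has 18 e⁻ (Z=22), Sc^3+ has 18 e⁻ (Z=21), Ca^2+ has 18 e⁻ (Z=20), Ba^2+ has 54 e⁻ (Z=56). Ti^4+ < Sc^3+ (isoelectronic, higher Z=22 is smaller); Sc^3+ < Ca^2+ (both 18 e⁻, Z=21>20); Ca^2+ < Ba^2+ (same group, period 4 vs 6).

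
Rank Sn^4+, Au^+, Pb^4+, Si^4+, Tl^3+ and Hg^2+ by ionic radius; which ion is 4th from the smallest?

Tl^3+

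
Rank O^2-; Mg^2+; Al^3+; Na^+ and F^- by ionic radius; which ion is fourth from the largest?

These species are isoelectronic with 10 electrons. The only difference is the number of protons: Al^3+ (Z=13), Mg^2+ (Z=12), Na^+ (Z=11), F^- (Z=9), O^2- (Z=8). The strongest nuclear pull (Al^3+) gives the smallest ion.
So the order is Al^3+ < Mg^2+ < Na^+ < F^- < O^2-; the 4th-largest ion is Mg^2+.

Mg^2+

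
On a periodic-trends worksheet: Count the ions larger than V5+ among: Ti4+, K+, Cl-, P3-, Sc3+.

5

All of these have 18 electrons (isoelectronic). With the same electron cloud, the ion with the most protons pulls it in tightest. Nuclear charges: V5+ (Z=23), Ti4+ (Z=22), Sc3+ (Z=21), K+ (Z=19), Cl- (Z=17), P3- (Z=15). Highest Z is smallest.
Placing each against V5+: smaller — none; larger — Ti4+, Sc3+, K+, Cl-, P3-. So 5 are larger.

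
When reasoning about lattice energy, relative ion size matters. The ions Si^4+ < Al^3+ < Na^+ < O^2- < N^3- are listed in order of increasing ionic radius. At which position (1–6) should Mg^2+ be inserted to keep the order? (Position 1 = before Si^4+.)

3

Each ion has 10 electrons. The ranking follows nuclear charge in reverse — greater Z gives a smaller radius. Si^4+ (Z=14), Al^3+ (Z=13), Mg^2+ (Z=12), Na^+ (Z=11), O^2- (Z=8), N^3- (Z=7).
Putting Mg^2+ in gives Si^4+ < Al^3+ < Mg^2+ < Na^+ < O^2- < N^3-; it lands at slot 3.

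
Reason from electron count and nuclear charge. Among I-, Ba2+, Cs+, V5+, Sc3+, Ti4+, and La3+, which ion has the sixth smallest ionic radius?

Cs+

First list Z and electron count for each: V5+ (Z=23, 18 e⁻), Ti4+ (Z=22, 18 e⁻), Sc3+ (Z=21, 18 e⁻), La3+ (Z=57, 54 e⁻), Ba2+ (Z=56, 54 e⁻), Cs+ (Z=55, 54 e⁻), I- (Z=53, 54 e⁻). V5+ < Ti4+ (both 18 e⁻, Z=23>22); Ti4+ < Sc3+ (both 18 e⁻, Z=22>21); Sc3+ < La3+ (same group, period 4 vs 6); La3+ < Ba2+ (both 54 e⁻, Z=57>56); Ba2+ < Cs+ (isoelectronic, higher Z=56 is smaller); Cs+ < I- (isoelectronic, higher Z=55 is smaller).
Full ascending order: V5+ < Ti4+ < Sc3+ < La3+ < Ba2+ < Cs+ < I-. Counting from the smallest, position 6 is Cs+.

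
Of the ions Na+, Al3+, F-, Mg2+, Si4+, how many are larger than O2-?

0

These species are isoelectronic with 10 electrons. The only difference is the number of protons: Si4+ (Z=14), Al3+ (Z=13), Mg2+ (Z=12), Na+ (Z=11), F- (Z=9), O2- (Z=8). The strongest nuclear pull (Si4+) gives the smallest ion.
Overall: Si4+ < Al3+ < Mg2+ < Na+ < F- < O2-. O2- has 5 below it and 0 above. So 0 are larger.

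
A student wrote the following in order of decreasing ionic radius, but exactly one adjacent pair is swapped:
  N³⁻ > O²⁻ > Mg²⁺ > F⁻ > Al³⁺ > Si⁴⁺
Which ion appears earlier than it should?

Scanning neighbour by neighbour, only Mg²⁺/F⁻ violates a trend: they are isoelectronic (10 e⁻) and Mg has more protons than F (12 vs 9), making Mg²⁺ smaller. That makes Mg²⁺ the one sitting a position early relative to where it belongs.

Mg²⁺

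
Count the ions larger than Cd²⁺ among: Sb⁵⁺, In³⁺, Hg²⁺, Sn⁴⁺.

Sb⁵⁺ has 46 e⁻ (Z=51), Sn⁴⁺ has 46 e⁻ (Z=50), In³⁺ has 46 e⁻ (Z=49), Cd²⁺ has 46 e⁻ (Z=48), Hg²⁺ has 78 e⁻ (Z=80). Sb⁵⁺ < Sn⁴⁺ (isoelectronic, higher Z=51 is smaller); Sn⁴⁺ < In³⁺ (isoelectronic, higher Z=50 is smaller); In³⁺ < Cd²⁺ (isoelectronic, higher Z=49 is smaller); Cd²⁺ < Hg²⁺ (same group, 1 shell fewer).
Placing each against Cd²⁺: smaller — Sb⁵⁺, Sn⁴⁺, In³⁺; larger — Hg²⁺. Count: 1.

1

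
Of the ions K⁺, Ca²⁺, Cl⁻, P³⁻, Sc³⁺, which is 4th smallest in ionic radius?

These species are isoelectronic with 18 electrons. The only difference is the number of protons: Sc³⁺ (Z=21), Ca²⁺ (Z=20), K⁺ (Z=19), Cl⁻ (Z=17), P³⁻ (Z=15). The strongest nuclear pull (Sc³⁺) gives the smallest ion.
That gives Sc³⁺ < Ca²⁺ < K⁺ < Cl⁻ < P³⁻. From the smallest end, number 4 is Cl⁻.

Cl⁻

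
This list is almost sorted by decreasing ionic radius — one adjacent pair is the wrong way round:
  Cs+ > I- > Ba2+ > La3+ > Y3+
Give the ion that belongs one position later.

Cs+

Scanning neighbour by neighbour, only Cs+/I- violates a trend: they are isoelectronic (54 e⁻) and Cs has more protons than I (55 vs 53), making Cs+ smaller. That makes Cs+ the one sitting a position early relative to where it belongs.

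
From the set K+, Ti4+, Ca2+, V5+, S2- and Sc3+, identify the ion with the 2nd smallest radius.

Ti4+

Isoelectronic series (18 e⁻ each). Size is set by nuclear charge: more protons means a smaller ion. V5+ (Z=23), Ti4+ (Z=22), Sc3+ (Z=21), Ca2+ (Z=20), K+ (Z=19), S2- (Z=16).
Full ascending order: V5+ < Ti4+ < Sc3+ < Ca2+ < K+ < S2-. Counting from the smallest, position 2 is Ti4+.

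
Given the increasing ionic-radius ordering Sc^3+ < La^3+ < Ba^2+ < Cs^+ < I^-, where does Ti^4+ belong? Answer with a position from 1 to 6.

1

Ti^4+: 18 e⁻, Z=22, Sc^3+: 18 e⁻, Z=21, La^3+: 54 e⁻, Z=57, Ba^2+: 54 e⁻, Z=56, Cs^+: 54 e⁻, Z=55, I^-: 54 e⁻, Z=53. Ti^4+ < Sc^3+ (both 18 e⁻, Z=22>21); Sc^3+ < La^3+ (same group, period 4 vs 6); La^3+ < Ba^2+ (isoelectronic, higher Z=57 is smaller); Ba^2+ < Cs^+ (isoelectronic, higher Z=56 is smaller); Cs^+ < I^- (isoelectronic, higher Z=55 is smaller).
Merged order: Ti^4+ < Sc^3+ < La^3+ < Ba^2+ < Cs^+ < I^- — Ti^4+ is number 1.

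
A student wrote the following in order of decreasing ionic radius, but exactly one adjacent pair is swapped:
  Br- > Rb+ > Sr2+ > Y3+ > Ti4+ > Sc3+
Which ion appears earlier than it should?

Scanning neighbour by neighbour, only Ti4+/Sc3+ violates a trend: Ti4+ and Sc3+ share 18 electrons; the higher nuclear charge on Ti (Z=22) contracts it more, so Ti4+ < Sc3+. That makes Ti4+ the one sitting a position early relative to where it belongs.

Ti4+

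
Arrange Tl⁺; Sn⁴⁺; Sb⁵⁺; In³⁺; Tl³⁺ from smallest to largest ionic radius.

Sb⁵⁺ < Sn⁴⁺ < In³⁺ < Tl³⁺ < Tl⁺

Sb⁵⁺ (Z=51, 46 e⁻), Sn⁴⁺ (Z=50, 46 e⁻), In³⁺ (Z=49, 46 e⁻), Tl³⁺ (Z=81, 78 e⁻), Tl⁺ (Z=81, 80 e⁻). Sb⁵⁺ < Sn⁴⁺ (isoelectronic, higher Z=51 is smaller); Sn⁴⁺ < In³⁺ (both 46 e⁻, Z=50>49); In³⁺ < Tl³⁺ (same group, 1 shell fewer); Tl³⁺ < Tl⁺ (higher charge on the same element).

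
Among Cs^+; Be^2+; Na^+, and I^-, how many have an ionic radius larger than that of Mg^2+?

3

Be^2+ has 2 e⁻ (Z=4), Mg^2+ has 10 e⁻ (Z=12), Na^+ has 10 e⁻ (Z=11), Cs^+ has 54 e⁻ (Z=55), I^- has 54 e⁻ (Z=53). Be^2+ < Mg^2+ (same group, period 2 vs 3); Mg^2+ < Na^+ (both 10 e⁻, Z=12>11); Na^+ < Cs^+ (same group, 3 shells fewer); Cs^+ < I^- (isoelectronic, higher Z=55 is smaller).
Overall: Be^2+ < Mg^2+ < Na^+ < Cs^+ < I^-. Mg^2+ has 1 below it and 3 above. Count: 3.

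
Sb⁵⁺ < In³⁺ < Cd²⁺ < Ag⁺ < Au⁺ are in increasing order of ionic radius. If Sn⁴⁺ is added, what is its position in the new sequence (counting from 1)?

Tabulating Z and e⁻: Sb⁵⁺ has 46 e⁻ (Z=51), Sn⁴⁺ has 46 e⁻ (Z=50), In³⁺ has 46 e⁻ (Z=49), Cd²⁺ has 46 e⁻ (Z=48), Ag⁺ has 46 e⁻ (Z=47), Au⁺ has 78 e⁻ (Z=79). Sb⁵⁺ < Sn⁴⁺ (both 46 e⁻, Z=51>50); Sn⁴⁺ < In³⁺ (isoelectronic, higher Z=50 is smaller); In³⁺ < Cd²⁺ (both 46 e⁻, Z=49>48); Cd²⁺ < Ag⁺ (isoelectronic, higher Z=48 is smaller); Ag⁺ < Au⁺ (same group, period 5 vs 6).
Merged order: Sb⁵⁺ < Sn⁴⁺ < In³⁺ < Cd²⁺ < Ag⁺ < Au⁺ — Sn⁴⁺ is number 2.

2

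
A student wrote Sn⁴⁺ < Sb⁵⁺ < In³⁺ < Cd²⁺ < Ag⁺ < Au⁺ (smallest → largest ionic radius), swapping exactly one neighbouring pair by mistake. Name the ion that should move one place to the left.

Sb⁵⁺

Check each adjacent pair. Sn⁴⁺ and Sb⁵⁺ are reversed: both have 46 electrons but Z(Sb)=51 > Z(Sn)=50, so Sb⁵⁺ should be the smaller of the two. No other neighbouring pair contradicts the periodic trends, so Sb⁵⁺ is the ion listed too late.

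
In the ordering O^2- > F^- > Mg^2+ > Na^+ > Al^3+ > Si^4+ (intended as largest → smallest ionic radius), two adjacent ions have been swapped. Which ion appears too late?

Na^+

The pair Mg^2+, Na^+ is the wrong way round — they are isoelectronic (10 e⁻) and Mg has more protons than Na (12 vs 11), making Mg^2+ smaller. All other adjacent pairs agree with periodic trends, so Na^+ is the misplaced ion.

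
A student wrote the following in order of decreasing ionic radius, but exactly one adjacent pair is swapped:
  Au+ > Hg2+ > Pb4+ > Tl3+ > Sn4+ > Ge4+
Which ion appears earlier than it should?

Pb4+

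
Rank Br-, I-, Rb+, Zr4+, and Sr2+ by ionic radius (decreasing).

I- > Br- > Rb+ > Sr2+ > Zr4+

Electron counts and nuclear charges: Zr4+ has 36 e⁻ (Z=40), Sr2+ has 36 e⁻ (Z=38), Rb+ has 36 e⁻ (Z=37), Br- has 36 e⁻ (Z=35), I- has 54 e⁻ (Z=53). Zr4+ < Sr2+ (both 36 e⁻, Z=40>38); Sr2+ < Rb+ (isoelectronic, higher Z=38 is smaller); Rb+ < Br- (isoelectronic, higher Z=37 is smaller); Br- < I- (same group, 1 shell fewer).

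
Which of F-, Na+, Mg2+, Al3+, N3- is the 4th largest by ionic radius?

Mg2+

All of these have 10 electrons (isoelectronic). With the same electron cloud, the ion with the most protons pulls it in tightest. Nuclear charges: Al3+ (Z=13), Mg2+ (Z=12), Na+ (Z=11), F- (Z=9), N3- (Z=7). Highest Z is smallest.
Full ascending order: Al3+ < Mg2+ < Na+ < F- < N3-. Counting from the largest, position 4 is Mg2+.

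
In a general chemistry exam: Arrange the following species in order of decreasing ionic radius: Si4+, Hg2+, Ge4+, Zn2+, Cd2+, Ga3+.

Hg2+ > Cd2+ > Zn2+ > Ga3+ > Ge4+ > Si4+

Tabulating Z and e⁻: Si4+ has 10 e⁻ (Z=14), Ge4+ has 28 e⁻ (Z=32), Ga3+ has 28 e⁻ (Z=31), Zn2+ has 28 e⁻ (Z=30), Cd2+ has 46 e⁻ (Z=48), Hg2+ has 78 e⁻ (Z=80). Si4+ < Ge4+ (same group, period 3 vs 4); Ge4+ < Ga3+ (both 28 e⁻, Z=32>31); Ga3+ < Zn2+ (both 28 e⁻, Z=31>30); Zn2+ < Cd2+ (same group, 1 shell fewer); Cd2+ < Hg2+ (same group, period 5 vs 6).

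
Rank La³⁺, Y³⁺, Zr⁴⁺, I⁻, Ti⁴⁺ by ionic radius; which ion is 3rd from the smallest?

Y³⁺

Ti⁴⁺ has 18 e⁻ (Z=22), Zr⁴⁺ has 36 e⁻ (Z=40), Y³⁺ has 36 e⁻ (Z=39), La³⁺ has 54 e⁻ (Z=57), I⁻ has 54 e⁻ (Z=53). Ti⁴⁺ < Zr⁴⁺ (same group, period 4 vs 5); Zr⁴⁺ < Y³⁺ (isoelectronic, higher Z=40 is smaller); Y³⁺ < La³⁺ (same group, 1 shell fewer); La³⁺ < I⁻ (both 54 e⁻, Z=57>53).
Full ascending order: Ti⁴⁺ < Zr⁴⁺ < Y³⁺ < La³⁺ < I⁻. Counting from the smallest, position 3 is Y³⁺.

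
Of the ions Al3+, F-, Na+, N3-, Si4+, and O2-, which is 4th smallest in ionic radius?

F-

Each ion has 10 electrons. The ranking follows nuclear charge in reverse — greater Z gives a smaller radius. Si4+ (Z=14), Al3+ (Z=13), Na+ (Z=11), F- (Z=9), O2- (Z=8), N3- (Z=7).
That gives Si4+ < Al3+ < Na+ < F- < O2- < N3-. From the smallest end, number 4 is F-.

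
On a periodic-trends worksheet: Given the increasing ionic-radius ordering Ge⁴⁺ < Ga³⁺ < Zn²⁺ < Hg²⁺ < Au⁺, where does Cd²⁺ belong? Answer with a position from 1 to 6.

4

Work out protons and electrons: Ge⁴⁺: 28 e⁻, Z=32, Ga³⁺: 28 e⁻, Z=31, Zn²⁺: 28 e⁻, Z=30, Cd²⁺: 46 e⁻, Z=48, Hg²⁺: 78 e⁻, Z=80, Au⁺: 78 e⁻, Z=79. Ge⁴⁺ < Ga³⁺ (both 28 e⁻, Z=32>31); Ga³⁺ < Zn²⁺ (isoelectronic, higher Z=31 is smaller); Zn²⁺ < Cd²⁺ (same group, 1 shell fewer); Cd²⁺ < Hg²⁺ (same group, 1 shell fewer); Hg²⁺ < Au⁺ (isoelectronic, higher Z=80 is smaller).
The complete sequence is Ge⁴⁺ < Ga³⁺ < Zn²⁺ < Cd²⁺ < Hg²⁺ < Au⁺. Cd²⁺ sits at position 4.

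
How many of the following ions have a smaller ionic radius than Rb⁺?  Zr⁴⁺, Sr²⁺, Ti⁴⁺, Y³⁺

4

Electron counts and nuclear charges: Ti⁴⁺ (Z=22, 18 e⁻), Zr⁴⁺ (Z=40, 36 e⁻), Y³⁺ (Z=39, 36 e⁻), Sr²⁺ (Z=38, 36 e⁻), Rb⁺ (Z=37, 36 e⁻). Ti⁴⁺ < Zr⁴⁺ (same group, 1 shell fewer); Zr⁴⁺ < Y³⁺ (isoelectronic, higher Z=40 is smaller); Y³⁺ < Sr²⁺ (isoelectronic, higher Z=39 is smaller); Sr²⁺ < Rb⁺ (both 36 e⁻, Z=38>37).
Relative to Rb⁺, the ions that are smaller are Ti⁴⁺, Zr⁴⁺, Y³⁺, Sr²⁺. Count: 4.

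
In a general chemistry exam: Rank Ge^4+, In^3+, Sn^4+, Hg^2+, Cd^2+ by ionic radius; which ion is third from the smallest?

In^3+

Tabulating Z and e⁻: Ge^4+: 28 e⁻, Z=32, Sn^4+: 46 e⁻, Z=50, In^3+: 46 e⁻, Z=49, Cd^2+: 46 e⁻, Z=48, Hg^2+: 78 e⁻, Z=80. Ge^4+ < Sn^4+ (same group, 1 shell fewer); Sn^4+ < In^3+ (both 46 e⁻, Z=50>49); In^3+ < Cd^2+ (isoelectronic, higher Z=49 is smaller); Cd^2+ < Hg^2+ (same group, 1 shell fewer).
That gives Ge^4+ < Sn^4+ < In^3+ < Cd^2+ < Hg^2+. From the smallest end, number 3 is In^3+.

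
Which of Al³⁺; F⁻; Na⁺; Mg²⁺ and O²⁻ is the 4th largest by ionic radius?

These species are isoelectronic with 10 electrons. The only difference is the number of protons: Al³⁺ (Z=13), Mg²⁺ (Z=12), Na⁺ (Z=11), F⁻ (Z=9), O²⁻ (Z=8). The strongest nuclear pull (Al³⁺) gives the smallest ion.
Ordering: Al³⁺ < Mg²⁺ < Na⁺ < F⁻ < O²⁻. The 4th largest is Mg²⁺.

Mg²⁺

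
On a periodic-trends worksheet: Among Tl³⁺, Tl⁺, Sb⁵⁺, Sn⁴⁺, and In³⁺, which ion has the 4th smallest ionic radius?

Sb⁵⁺ has 46 e⁻ (Z=51), Sn⁴⁺ has 46 e⁻ (Z=50), In³⁺ has 46 e⁻ (Z=49), Tl³⁺ has 78 e⁻ (Z=81), Tl⁺ has 80 e⁻ (Z=81). Sb⁵⁺ < Sn⁴⁺ (both 46 e⁻, Z=51>50); Sn⁴⁺ < In³⁺ (both 46 e⁻, Z=50>49); In³⁺ < Tl³⁺ (same group, period 5 vs 6); Tl³⁺ < Tl⁺ (same element, +3 vs +1).
Full ascending order: Sb⁵⁺ < Sn⁴⁺ < In³⁺ < Tl³⁺ < Tl⁺. Counting from the smallest, position 4 is Tl³⁺.

Tl³⁺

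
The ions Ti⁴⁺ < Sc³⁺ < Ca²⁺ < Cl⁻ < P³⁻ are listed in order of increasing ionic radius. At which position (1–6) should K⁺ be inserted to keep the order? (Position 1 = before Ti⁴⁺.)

4

All of these have 18 electrons (isoelectronic). With the same electron cloud, the ion with the most protons pulls it in tightest. Nuclear charges: Ti⁴⁺ (Z=22), Sc³⁺ (Z=21), Ca²⁺ (Z=20), K⁺ (Z=19), Cl⁻ (Z=17), P³⁻ (Z=15). Highest Z is smallest.
The complete sequence is Ti⁴⁺ < Sc³⁺ < Ca²⁺ < K⁺ < Cl⁻ < P³⁻. K⁺ sits at position 4.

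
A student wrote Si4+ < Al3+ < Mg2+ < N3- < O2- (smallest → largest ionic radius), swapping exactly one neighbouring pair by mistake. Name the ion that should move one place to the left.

Scanning neighbour by neighbour, only N3-/O2- violates a trend: O2- and N3- share 10 electrons; the higher nuclear charge on O (Z=8) contracts it more, so O2- < N3-. That makes O2- the one sitting a position late relative to where it belongs.

O2-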